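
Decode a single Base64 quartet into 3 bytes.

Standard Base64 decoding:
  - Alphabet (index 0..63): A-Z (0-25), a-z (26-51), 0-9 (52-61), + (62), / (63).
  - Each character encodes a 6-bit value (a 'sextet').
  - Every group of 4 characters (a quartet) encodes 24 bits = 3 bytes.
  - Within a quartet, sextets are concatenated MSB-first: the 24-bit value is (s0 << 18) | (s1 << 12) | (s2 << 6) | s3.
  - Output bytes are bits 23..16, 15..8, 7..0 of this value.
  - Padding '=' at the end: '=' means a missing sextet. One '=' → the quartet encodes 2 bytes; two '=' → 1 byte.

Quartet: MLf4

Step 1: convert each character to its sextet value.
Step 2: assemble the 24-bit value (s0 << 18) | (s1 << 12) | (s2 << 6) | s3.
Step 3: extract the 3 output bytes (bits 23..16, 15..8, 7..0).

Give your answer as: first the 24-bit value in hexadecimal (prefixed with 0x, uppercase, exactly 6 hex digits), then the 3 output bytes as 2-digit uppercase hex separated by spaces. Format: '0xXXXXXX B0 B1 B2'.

Answer: 0x30B7F8 30 B7 F8

Derivation:
Sextets: M=12, L=11, f=31, 4=56
24-bit: (12<<18) | (11<<12) | (31<<6) | 56
      = 0x300000 | 0x00B000 | 0x0007C0 | 0x000038
      = 0x30B7F8
Bytes: (v>>16)&0xFF=30, (v>>8)&0xFF=B7, v&0xFF=F8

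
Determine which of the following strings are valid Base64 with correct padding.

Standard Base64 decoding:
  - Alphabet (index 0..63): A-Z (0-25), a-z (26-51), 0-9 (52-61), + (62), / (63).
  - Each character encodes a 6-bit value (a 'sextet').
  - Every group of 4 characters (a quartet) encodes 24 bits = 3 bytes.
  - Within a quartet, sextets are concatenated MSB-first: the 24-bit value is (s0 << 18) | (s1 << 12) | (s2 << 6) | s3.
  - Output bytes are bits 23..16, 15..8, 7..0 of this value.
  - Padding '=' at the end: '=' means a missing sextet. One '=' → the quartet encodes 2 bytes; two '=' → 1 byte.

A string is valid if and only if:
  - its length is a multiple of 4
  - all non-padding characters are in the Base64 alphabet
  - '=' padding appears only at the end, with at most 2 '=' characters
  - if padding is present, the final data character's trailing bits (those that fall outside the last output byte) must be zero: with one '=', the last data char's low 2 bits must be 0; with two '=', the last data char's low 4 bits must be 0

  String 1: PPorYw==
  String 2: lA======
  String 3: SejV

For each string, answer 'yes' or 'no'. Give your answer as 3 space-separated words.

Answer: yes no yes

Derivation:
String 1: 'PPorYw==' → valid
String 2: 'lA======' → invalid (6 pad chars (max 2))
String 3: 'SejV' → valid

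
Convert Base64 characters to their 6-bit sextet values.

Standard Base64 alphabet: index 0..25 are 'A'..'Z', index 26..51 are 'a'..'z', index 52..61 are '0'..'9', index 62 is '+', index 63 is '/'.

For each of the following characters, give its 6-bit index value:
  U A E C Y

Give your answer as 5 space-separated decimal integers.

Answer: 20 0 4 2 24

Derivation:
'U': A..Z range, ord('U') − ord('A') = 20
'A': A..Z range, ord('A') − ord('A') = 0
'E': A..Z range, ord('E') − ord('A') = 4
'C': A..Z range, ord('C') − ord('A') = 2
'Y': A..Z range, ord('Y') − ord('A') = 24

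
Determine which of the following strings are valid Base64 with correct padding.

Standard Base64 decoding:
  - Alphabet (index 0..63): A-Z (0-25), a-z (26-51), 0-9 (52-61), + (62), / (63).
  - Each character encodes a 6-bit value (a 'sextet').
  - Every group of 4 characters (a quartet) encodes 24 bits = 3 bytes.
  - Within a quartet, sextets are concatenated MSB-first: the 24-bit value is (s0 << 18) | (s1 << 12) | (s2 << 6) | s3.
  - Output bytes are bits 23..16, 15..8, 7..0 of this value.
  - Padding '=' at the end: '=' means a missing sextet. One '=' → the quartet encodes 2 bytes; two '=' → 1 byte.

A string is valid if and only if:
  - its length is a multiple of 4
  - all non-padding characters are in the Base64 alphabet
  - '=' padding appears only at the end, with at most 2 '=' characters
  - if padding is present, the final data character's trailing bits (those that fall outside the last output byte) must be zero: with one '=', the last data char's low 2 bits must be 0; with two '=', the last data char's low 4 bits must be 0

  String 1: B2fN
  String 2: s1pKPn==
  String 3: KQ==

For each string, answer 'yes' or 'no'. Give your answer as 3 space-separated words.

String 1: 'B2fN' → valid
String 2: 's1pKPn==' → invalid (bad trailing bits)
String 3: 'KQ==' → valid

Answer: yes no yes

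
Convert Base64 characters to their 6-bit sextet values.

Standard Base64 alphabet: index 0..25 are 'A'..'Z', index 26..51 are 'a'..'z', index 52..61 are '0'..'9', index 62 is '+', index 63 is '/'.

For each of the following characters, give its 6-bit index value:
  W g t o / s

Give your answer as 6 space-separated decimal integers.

Answer: 22 32 45 40 63 44

Derivation:
'W': A..Z range, ord('W') − ord('A') = 22
'g': a..z range, 26 + ord('g') − ord('a') = 32
't': a..z range, 26 + ord('t') − ord('a') = 45
'o': a..z range, 26 + ord('o') − ord('a') = 40
'/': index 63
's': a..z range, 26 + ord('s') − ord('a') = 44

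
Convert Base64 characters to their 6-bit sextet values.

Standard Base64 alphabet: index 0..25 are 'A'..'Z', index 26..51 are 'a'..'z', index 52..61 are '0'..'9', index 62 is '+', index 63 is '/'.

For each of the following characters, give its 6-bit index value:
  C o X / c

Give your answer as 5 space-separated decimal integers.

'C': A..Z range, ord('C') − ord('A') = 2
'o': a..z range, 26 + ord('o') − ord('a') = 40
'X': A..Z range, ord('X') − ord('A') = 23
'/': index 63
'c': a..z range, 26 + ord('c') − ord('a') = 28

Answer: 2 40 23 63 28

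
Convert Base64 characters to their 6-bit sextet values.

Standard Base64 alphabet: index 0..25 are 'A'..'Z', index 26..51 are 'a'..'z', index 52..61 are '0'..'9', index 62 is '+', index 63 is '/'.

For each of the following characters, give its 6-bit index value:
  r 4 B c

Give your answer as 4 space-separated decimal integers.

'r': a..z range, 26 + ord('r') − ord('a') = 43
'4': 0..9 range, 52 + ord('4') − ord('0') = 56
'B': A..Z range, ord('B') − ord('A') = 1
'c': a..z range, 26 + ord('c') − ord('a') = 28

Answer: 43 56 1 28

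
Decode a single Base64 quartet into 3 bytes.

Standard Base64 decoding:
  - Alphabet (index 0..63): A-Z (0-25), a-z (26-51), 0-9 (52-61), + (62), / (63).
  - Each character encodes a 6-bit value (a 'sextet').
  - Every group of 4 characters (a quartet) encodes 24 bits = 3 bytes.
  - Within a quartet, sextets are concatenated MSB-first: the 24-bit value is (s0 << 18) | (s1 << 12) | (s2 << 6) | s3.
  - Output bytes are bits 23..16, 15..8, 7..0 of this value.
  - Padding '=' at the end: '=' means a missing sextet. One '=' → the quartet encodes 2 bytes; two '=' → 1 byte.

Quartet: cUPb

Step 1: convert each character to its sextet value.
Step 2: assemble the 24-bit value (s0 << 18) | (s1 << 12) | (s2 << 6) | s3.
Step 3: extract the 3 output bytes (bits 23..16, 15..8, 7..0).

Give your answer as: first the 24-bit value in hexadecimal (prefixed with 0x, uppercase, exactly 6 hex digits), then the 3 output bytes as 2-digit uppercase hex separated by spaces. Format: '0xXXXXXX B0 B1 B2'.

Answer: 0x7143DB 71 43 DB

Derivation:
Sextets: c=28, U=20, P=15, b=27
24-bit: (28<<18) | (20<<12) | (15<<6) | 27
      = 0x700000 | 0x014000 | 0x0003C0 | 0x00001B
      = 0x7143DB
Bytes: (v>>16)&0xFF=71, (v>>8)&0xFF=43, v&0xFF=DB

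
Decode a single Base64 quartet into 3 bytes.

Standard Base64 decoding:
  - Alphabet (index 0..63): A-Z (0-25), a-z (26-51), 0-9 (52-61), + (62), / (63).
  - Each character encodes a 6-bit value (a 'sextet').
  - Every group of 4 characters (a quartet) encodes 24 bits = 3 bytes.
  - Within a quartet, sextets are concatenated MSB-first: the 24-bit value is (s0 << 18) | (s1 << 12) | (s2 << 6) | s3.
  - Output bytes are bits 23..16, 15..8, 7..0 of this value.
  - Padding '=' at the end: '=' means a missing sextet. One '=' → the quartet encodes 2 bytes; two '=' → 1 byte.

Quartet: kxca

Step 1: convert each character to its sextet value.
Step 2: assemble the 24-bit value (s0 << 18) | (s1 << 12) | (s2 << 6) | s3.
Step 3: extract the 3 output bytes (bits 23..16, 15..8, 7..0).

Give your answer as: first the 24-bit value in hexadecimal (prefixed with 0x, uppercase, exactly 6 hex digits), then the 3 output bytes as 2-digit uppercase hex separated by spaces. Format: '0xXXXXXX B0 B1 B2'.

Answer: 0x93171A 93 17 1A

Derivation:
Sextets: k=36, x=49, c=28, a=26
24-bit: (36<<18) | (49<<12) | (28<<6) | 26
      = 0x900000 | 0x031000 | 0x000700 | 0x00001A
      = 0x93171A
Bytes: (v>>16)&0xFF=93, (v>>8)&0xFF=17, v&0xFF=1A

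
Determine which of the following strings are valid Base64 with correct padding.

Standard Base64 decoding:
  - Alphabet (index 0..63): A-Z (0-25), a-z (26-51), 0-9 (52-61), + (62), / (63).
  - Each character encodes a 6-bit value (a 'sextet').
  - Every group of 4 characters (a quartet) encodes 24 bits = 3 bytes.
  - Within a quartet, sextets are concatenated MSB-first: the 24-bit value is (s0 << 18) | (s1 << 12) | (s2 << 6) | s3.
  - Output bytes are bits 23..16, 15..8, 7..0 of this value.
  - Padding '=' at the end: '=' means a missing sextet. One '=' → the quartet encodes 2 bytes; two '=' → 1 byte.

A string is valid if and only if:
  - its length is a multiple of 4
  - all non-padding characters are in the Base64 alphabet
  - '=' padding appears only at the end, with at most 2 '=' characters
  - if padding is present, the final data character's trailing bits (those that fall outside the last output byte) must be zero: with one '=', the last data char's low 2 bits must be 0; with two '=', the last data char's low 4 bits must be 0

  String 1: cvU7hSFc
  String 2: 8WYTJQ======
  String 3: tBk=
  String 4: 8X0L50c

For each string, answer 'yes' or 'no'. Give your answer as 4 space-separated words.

Answer: yes no yes no

Derivation:
String 1: 'cvU7hSFc' → valid
String 2: '8WYTJQ======' → invalid (6 pad chars (max 2))
String 3: 'tBk=' → valid
String 4: '8X0L50c' → invalid (len=7 not mult of 4)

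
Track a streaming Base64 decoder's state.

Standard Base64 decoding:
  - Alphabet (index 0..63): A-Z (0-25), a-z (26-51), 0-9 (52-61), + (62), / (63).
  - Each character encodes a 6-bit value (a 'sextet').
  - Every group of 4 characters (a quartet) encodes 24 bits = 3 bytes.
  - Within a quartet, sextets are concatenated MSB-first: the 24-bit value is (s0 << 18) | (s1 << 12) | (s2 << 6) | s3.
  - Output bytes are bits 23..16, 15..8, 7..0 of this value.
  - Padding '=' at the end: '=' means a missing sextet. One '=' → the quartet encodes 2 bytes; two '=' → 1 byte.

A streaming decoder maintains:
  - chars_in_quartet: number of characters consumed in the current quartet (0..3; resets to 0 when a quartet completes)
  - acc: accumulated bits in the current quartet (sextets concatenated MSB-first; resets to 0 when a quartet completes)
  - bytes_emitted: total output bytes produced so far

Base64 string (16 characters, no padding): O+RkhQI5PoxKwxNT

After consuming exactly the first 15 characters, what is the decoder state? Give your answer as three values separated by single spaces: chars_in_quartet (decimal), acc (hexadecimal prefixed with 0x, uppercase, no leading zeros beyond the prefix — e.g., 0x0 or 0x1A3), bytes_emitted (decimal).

Answer: 3 0x30C4D 9

Derivation:
After char 0 ('O'=14): chars_in_quartet=1 acc=0xE bytes_emitted=0
After char 1 ('+'=62): chars_in_quartet=2 acc=0x3BE bytes_emitted=0
After char 2 ('R'=17): chars_in_quartet=3 acc=0xEF91 bytes_emitted=0
After char 3 ('k'=36): chars_in_quartet=4 acc=0x3BE464 -> emit 3B E4 64, reset; bytes_emitted=3
After char 4 ('h'=33): chars_in_quartet=1 acc=0x21 bytes_emitted=3
After char 5 ('Q'=16): chars_in_quartet=2 acc=0x850 bytes_emitted=3
After char 6 ('I'=8): chars_in_quartet=3 acc=0x21408 bytes_emitted=3
After char 7 ('5'=57): chars_in_quartet=4 acc=0x850239 -> emit 85 02 39, reset; bytes_emitted=6
After char 8 ('P'=15): chars_in_quartet=1 acc=0xF bytes_emitted=6
After char 9 ('o'=40): chars_in_quartet=2 acc=0x3E8 bytes_emitted=6
After char 10 ('x'=49): chars_in_quartet=3 acc=0xFA31 bytes_emitted=6
After char 11 ('K'=10): chars_in_quartet=4 acc=0x3E8C4A -> emit 3E 8C 4A, reset; bytes_emitted=9
After char 12 ('w'=48): chars_in_quartet=1 acc=0x30 bytes_emitted=9
After char 13 ('x'=49): chars_in_quartet=2 acc=0xC31 bytes_emitted=9
After char 14 ('N'=13): chars_in_quartet=3 acc=0x30C4D bytes_emitted=9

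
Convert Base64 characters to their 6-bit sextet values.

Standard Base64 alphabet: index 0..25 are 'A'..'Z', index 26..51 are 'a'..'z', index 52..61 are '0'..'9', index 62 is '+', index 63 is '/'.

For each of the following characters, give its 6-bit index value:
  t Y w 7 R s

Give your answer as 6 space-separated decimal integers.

Answer: 45 24 48 59 17 44

Derivation:
't': a..z range, 26 + ord('t') − ord('a') = 45
'Y': A..Z range, ord('Y') − ord('A') = 24
'w': a..z range, 26 + ord('w') − ord('a') = 48
'7': 0..9 range, 52 + ord('7') − ord('0') = 59
'R': A..Z range, ord('R') − ord('A') = 17
's': a..z range, 26 + ord('s') − ord('a') = 44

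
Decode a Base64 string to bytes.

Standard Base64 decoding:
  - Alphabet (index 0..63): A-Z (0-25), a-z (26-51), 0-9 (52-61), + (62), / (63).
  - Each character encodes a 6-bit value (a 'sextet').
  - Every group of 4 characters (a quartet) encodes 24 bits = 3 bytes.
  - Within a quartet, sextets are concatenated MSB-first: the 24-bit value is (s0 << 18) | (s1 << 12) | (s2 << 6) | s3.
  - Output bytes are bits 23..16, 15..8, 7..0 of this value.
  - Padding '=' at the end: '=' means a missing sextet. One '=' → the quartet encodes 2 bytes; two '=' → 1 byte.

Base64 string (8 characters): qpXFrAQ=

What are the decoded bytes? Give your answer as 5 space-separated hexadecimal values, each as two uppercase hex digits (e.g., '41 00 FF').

Answer: AA 95 C5 AC 04

Derivation:
After char 0 ('q'=42): chars_in_quartet=1 acc=0x2A bytes_emitted=0
After char 1 ('p'=41): chars_in_quartet=2 acc=0xAA9 bytes_emitted=0
After char 2 ('X'=23): chars_in_quartet=3 acc=0x2AA57 bytes_emitted=0
After char 3 ('F'=5): chars_in_quartet=4 acc=0xAA95C5 -> emit AA 95 C5, reset; bytes_emitted=3
After char 4 ('r'=43): chars_in_quartet=1 acc=0x2B bytes_emitted=3
After char 5 ('A'=0): chars_in_quartet=2 acc=0xAC0 bytes_emitted=3
After char 6 ('Q'=16): chars_in_quartet=3 acc=0x2B010 bytes_emitted=3
Padding '=': partial quartet acc=0x2B010 -> emit AC 04; bytes_emitted=5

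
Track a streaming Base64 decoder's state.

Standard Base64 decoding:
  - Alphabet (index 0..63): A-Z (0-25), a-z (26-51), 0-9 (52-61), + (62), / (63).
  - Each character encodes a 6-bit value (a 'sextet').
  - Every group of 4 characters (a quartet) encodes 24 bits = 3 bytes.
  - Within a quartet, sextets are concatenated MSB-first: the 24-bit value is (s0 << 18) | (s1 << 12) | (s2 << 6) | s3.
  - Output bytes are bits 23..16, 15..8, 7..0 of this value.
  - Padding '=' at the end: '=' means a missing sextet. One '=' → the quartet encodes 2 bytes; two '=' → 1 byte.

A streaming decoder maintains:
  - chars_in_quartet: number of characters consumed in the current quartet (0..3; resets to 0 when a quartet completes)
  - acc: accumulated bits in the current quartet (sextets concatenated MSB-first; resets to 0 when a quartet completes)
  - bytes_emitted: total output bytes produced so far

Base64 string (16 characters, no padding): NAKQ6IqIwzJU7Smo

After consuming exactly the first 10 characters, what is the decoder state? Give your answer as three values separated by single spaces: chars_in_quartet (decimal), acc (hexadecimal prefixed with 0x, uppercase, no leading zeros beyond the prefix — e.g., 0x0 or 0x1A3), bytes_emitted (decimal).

After char 0 ('N'=13): chars_in_quartet=1 acc=0xD bytes_emitted=0
After char 1 ('A'=0): chars_in_quartet=2 acc=0x340 bytes_emitted=0
After char 2 ('K'=10): chars_in_quartet=3 acc=0xD00A bytes_emitted=0
After char 3 ('Q'=16): chars_in_quartet=4 acc=0x340290 -> emit 34 02 90, reset; bytes_emitted=3
After char 4 ('6'=58): chars_in_quartet=1 acc=0x3A bytes_emitted=3
After char 5 ('I'=8): chars_in_quartet=2 acc=0xE88 bytes_emitted=3
After char 6 ('q'=42): chars_in_quartet=3 acc=0x3A22A bytes_emitted=3
After char 7 ('I'=8): chars_in_quartet=4 acc=0xE88A88 -> emit E8 8A 88, reset; bytes_emitted=6
After char 8 ('w'=48): chars_in_quartet=1 acc=0x30 bytes_emitted=6
After char 9 ('z'=51): chars_in_quartet=2 acc=0xC33 bytes_emitted=6

Answer: 2 0xC33 6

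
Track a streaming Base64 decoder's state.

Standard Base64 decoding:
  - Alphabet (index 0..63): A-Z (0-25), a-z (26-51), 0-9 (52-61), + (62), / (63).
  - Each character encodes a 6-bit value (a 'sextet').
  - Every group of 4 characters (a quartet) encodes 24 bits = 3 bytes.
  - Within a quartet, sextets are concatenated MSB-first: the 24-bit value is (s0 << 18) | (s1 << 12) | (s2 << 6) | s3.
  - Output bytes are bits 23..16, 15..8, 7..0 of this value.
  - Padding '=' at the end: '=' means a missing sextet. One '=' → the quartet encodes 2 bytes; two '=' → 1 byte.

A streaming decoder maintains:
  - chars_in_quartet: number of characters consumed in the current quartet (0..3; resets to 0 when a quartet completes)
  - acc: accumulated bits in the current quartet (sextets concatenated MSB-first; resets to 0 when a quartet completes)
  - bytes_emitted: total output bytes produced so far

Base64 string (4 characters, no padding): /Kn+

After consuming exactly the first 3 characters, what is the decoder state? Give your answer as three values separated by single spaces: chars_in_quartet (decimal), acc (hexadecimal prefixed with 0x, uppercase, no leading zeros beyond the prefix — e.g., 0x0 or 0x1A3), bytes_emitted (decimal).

Answer: 3 0x3F2A7 0

Derivation:
After char 0 ('/'=63): chars_in_quartet=1 acc=0x3F bytes_emitted=0
After char 1 ('K'=10): chars_in_quartet=2 acc=0xFCA bytes_emitted=0
After char 2 ('n'=39): chars_in_quartet=3 acc=0x3F2A7 bytes_emitted=0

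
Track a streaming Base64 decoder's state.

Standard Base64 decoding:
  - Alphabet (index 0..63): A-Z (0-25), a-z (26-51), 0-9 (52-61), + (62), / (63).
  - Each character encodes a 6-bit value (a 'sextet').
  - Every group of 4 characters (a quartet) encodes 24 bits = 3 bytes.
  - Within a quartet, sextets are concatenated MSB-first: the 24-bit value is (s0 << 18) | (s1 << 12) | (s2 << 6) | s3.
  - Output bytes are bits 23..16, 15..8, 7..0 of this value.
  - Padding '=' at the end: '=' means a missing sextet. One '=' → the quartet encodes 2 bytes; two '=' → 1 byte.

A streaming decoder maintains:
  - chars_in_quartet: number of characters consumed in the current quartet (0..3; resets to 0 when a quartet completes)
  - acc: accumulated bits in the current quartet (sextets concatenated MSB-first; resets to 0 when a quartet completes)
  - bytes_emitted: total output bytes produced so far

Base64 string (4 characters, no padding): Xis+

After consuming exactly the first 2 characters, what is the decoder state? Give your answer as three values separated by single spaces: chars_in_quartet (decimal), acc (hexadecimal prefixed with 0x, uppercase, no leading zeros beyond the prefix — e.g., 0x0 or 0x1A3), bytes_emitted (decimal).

Answer: 2 0x5E2 0

Derivation:
After char 0 ('X'=23): chars_in_quartet=1 acc=0x17 bytes_emitted=0
After char 1 ('i'=34): chars_in_quartet=2 acc=0x5E2 bytes_emitted=0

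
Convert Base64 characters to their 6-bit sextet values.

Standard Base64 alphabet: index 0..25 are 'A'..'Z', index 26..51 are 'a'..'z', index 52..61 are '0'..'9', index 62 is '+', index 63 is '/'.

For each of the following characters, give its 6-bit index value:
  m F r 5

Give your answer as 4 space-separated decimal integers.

Answer: 38 5 43 57

Derivation:
'm': a..z range, 26 + ord('m') − ord('a') = 38
'F': A..Z range, ord('F') − ord('A') = 5
'r': a..z range, 26 + ord('r') − ord('a') = 43
'5': 0..9 range, 52 + ord('5') − ord('0') = 57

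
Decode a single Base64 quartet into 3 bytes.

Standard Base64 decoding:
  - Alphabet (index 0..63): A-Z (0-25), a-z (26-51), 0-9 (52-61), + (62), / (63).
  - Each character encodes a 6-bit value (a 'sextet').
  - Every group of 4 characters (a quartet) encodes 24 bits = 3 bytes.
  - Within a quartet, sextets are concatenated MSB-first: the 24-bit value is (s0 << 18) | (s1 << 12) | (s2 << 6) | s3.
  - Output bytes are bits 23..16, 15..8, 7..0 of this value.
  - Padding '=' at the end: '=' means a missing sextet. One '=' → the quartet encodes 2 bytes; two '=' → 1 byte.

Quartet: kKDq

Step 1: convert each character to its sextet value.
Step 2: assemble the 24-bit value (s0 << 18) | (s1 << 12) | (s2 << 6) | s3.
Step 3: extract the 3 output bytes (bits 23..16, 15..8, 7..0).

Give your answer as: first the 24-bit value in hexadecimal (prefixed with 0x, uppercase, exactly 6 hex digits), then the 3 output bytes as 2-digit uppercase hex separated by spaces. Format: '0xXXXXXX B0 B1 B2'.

Answer: 0x90A0EA 90 A0 EA

Derivation:
Sextets: k=36, K=10, D=3, q=42
24-bit: (36<<18) | (10<<12) | (3<<6) | 42
      = 0x900000 | 0x00A000 | 0x0000C0 | 0x00002A
      = 0x90A0EA
Bytes: (v>>16)&0xFF=90, (v>>8)&0xFF=A0, v&0xFF=EA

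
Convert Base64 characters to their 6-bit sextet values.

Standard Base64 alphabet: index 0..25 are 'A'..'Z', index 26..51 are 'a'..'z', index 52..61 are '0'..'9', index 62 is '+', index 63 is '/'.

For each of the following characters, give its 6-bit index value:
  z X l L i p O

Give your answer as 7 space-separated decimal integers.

'z': a..z range, 26 + ord('z') − ord('a') = 51
'X': A..Z range, ord('X') − ord('A') = 23
'l': a..z range, 26 + ord('l') − ord('a') = 37
'L': A..Z range, ord('L') − ord('A') = 11
'i': a..z range, 26 + ord('i') − ord('a') = 34
'p': a..z range, 26 + ord('p') − ord('a') = 41
'O': A..Z range, ord('O') − ord('A') = 14

Answer: 51 23 37 11 34 41 14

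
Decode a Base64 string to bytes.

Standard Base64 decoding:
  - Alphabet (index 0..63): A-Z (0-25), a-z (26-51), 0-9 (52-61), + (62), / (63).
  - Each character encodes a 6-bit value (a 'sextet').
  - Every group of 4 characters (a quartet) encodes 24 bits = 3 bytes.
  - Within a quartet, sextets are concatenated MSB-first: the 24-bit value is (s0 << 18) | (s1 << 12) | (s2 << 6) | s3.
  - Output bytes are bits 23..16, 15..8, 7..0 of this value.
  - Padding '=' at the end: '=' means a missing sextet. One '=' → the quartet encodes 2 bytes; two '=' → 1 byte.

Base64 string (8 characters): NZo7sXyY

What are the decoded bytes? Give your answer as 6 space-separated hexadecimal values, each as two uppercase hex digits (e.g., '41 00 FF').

After char 0 ('N'=13): chars_in_quartet=1 acc=0xD bytes_emitted=0
After char 1 ('Z'=25): chars_in_quartet=2 acc=0x359 bytes_emitted=0
After char 2 ('o'=40): chars_in_quartet=3 acc=0xD668 bytes_emitted=0
After char 3 ('7'=59): chars_in_quartet=4 acc=0x359A3B -> emit 35 9A 3B, reset; bytes_emitted=3
After char 4 ('s'=44): chars_in_quartet=1 acc=0x2C bytes_emitted=3
After char 5 ('X'=23): chars_in_quartet=2 acc=0xB17 bytes_emitted=3
After char 6 ('y'=50): chars_in_quartet=3 acc=0x2C5F2 bytes_emitted=3
After char 7 ('Y'=24): chars_in_quartet=4 acc=0xB17C98 -> emit B1 7C 98, reset; bytes_emitted=6

Answer: 35 9A 3B B1 7C 98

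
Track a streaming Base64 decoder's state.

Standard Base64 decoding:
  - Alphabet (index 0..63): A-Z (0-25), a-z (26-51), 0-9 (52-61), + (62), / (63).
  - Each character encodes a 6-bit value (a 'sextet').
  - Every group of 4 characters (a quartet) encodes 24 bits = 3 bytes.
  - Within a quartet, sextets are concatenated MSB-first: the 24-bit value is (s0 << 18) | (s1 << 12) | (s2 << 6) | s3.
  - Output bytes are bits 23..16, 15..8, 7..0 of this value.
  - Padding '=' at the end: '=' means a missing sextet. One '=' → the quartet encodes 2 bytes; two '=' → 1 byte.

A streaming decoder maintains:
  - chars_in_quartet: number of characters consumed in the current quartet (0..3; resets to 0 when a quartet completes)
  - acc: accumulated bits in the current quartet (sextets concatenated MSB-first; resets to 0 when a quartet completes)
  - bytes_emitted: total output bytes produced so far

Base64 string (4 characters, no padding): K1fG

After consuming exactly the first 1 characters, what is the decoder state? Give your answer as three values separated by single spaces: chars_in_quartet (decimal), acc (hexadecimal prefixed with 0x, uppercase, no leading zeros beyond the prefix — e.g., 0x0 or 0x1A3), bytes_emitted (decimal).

Answer: 1 0xA 0

Derivation:
After char 0 ('K'=10): chars_in_quartet=1 acc=0xA bytes_emitted=0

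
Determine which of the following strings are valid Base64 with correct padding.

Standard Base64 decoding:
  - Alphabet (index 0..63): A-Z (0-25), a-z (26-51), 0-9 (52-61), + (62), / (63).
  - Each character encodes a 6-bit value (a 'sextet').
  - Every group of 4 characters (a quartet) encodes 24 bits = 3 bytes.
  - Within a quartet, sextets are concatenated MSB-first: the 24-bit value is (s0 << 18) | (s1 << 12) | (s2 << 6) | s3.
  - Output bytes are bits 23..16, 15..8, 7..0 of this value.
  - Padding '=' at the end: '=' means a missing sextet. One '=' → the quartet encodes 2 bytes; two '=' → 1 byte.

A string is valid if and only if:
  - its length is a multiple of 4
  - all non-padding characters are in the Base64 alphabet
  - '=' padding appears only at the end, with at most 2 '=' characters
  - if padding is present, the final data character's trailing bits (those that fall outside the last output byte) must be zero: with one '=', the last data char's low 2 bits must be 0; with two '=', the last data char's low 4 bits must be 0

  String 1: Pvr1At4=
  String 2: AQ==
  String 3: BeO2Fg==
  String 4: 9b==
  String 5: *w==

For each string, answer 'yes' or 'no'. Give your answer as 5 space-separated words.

Answer: yes yes yes no no

Derivation:
String 1: 'Pvr1At4=' → valid
String 2: 'AQ==' → valid
String 3: 'BeO2Fg==' → valid
String 4: '9b==' → invalid (bad trailing bits)
String 5: '*w==' → invalid (bad char(s): ['*'])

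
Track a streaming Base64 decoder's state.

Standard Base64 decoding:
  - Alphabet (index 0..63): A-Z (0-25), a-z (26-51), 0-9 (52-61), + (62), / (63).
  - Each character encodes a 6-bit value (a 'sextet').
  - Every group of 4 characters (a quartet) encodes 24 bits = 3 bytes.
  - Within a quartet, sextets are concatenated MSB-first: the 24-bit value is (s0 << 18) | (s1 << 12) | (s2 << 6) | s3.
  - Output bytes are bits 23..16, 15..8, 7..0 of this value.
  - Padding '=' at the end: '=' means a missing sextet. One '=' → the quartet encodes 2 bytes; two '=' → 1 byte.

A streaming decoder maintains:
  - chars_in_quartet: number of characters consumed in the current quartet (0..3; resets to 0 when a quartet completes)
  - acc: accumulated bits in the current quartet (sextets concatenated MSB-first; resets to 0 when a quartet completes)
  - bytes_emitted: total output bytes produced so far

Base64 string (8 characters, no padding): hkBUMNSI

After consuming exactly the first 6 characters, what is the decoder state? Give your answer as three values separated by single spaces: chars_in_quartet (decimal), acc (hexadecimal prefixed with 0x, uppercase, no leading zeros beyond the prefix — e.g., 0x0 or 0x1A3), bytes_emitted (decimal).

After char 0 ('h'=33): chars_in_quartet=1 acc=0x21 bytes_emitted=0
After char 1 ('k'=36): chars_in_quartet=2 acc=0x864 bytes_emitted=0
After char 2 ('B'=1): chars_in_quartet=3 acc=0x21901 bytes_emitted=0
After char 3 ('U'=20): chars_in_quartet=4 acc=0x864054 -> emit 86 40 54, reset; bytes_emitted=3
After char 4 ('M'=12): chars_in_quartet=1 acc=0xC bytes_emitted=3
After char 5 ('N'=13): chars_in_quartet=2 acc=0x30D bytes_emitted=3

Answer: 2 0x30D 3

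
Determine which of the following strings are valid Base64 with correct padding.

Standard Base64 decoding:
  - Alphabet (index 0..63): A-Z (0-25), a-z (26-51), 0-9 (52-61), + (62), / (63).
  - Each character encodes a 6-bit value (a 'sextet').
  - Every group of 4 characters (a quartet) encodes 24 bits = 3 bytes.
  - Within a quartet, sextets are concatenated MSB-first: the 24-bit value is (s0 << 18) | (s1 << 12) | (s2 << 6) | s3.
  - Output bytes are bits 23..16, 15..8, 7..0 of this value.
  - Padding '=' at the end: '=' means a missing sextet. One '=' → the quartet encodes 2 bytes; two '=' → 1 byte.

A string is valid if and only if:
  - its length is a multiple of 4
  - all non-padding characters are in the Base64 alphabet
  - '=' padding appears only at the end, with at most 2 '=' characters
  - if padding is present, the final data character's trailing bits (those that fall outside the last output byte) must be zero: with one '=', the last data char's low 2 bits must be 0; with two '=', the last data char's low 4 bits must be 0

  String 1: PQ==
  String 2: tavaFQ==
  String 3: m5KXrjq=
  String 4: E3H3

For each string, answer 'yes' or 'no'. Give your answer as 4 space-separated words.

String 1: 'PQ==' → valid
String 2: 'tavaFQ==' → valid
String 3: 'm5KXrjq=' → invalid (bad trailing bits)
String 4: 'E3H3' → valid

Answer: yes yes no yes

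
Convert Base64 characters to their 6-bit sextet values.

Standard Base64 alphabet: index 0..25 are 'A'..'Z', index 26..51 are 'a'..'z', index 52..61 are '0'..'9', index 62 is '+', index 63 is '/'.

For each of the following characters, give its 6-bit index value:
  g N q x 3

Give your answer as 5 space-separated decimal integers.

'g': a..z range, 26 + ord('g') − ord('a') = 32
'N': A..Z range, ord('N') − ord('A') = 13
'q': a..z range, 26 + ord('q') − ord('a') = 42
'x': a..z range, 26 + ord('x') − ord('a') = 49
'3': 0..9 range, 52 + ord('3') − ord('0') = 55

Answer: 32 13 42 49 55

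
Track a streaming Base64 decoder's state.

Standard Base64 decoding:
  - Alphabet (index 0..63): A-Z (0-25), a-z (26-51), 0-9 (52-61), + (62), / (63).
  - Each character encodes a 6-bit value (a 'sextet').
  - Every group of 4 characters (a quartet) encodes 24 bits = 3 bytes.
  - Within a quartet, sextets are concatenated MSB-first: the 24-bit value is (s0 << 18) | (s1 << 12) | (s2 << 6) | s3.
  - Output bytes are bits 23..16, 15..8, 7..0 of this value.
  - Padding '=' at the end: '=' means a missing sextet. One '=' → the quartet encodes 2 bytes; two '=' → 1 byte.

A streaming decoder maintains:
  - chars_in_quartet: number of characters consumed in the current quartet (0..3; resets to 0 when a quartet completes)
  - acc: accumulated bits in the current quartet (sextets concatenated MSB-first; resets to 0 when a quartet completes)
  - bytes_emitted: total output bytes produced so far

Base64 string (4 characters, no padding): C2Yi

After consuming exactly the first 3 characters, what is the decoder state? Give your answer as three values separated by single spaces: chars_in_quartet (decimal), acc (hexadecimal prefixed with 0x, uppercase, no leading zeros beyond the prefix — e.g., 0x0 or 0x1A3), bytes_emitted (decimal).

Answer: 3 0x2D98 0

Derivation:
After char 0 ('C'=2): chars_in_quartet=1 acc=0x2 bytes_emitted=0
After char 1 ('2'=54): chars_in_quartet=2 acc=0xB6 bytes_emitted=0
After char 2 ('Y'=24): chars_in_quartet=3 acc=0x2D98 bytes_emitted=0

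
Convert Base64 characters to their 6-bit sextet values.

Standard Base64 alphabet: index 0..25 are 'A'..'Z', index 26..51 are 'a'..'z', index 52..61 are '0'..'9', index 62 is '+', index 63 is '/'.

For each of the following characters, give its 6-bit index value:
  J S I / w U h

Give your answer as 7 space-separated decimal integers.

'J': A..Z range, ord('J') − ord('A') = 9
'S': A..Z range, ord('S') − ord('A') = 18
'I': A..Z range, ord('I') − ord('A') = 8
'/': index 63
'w': a..z range, 26 + ord('w') − ord('a') = 48
'U': A..Z range, ord('U') − ord('A') = 20
'h': a..z range, 26 + ord('h') − ord('a') = 33

Answer: 9 18 8 63 48 20 33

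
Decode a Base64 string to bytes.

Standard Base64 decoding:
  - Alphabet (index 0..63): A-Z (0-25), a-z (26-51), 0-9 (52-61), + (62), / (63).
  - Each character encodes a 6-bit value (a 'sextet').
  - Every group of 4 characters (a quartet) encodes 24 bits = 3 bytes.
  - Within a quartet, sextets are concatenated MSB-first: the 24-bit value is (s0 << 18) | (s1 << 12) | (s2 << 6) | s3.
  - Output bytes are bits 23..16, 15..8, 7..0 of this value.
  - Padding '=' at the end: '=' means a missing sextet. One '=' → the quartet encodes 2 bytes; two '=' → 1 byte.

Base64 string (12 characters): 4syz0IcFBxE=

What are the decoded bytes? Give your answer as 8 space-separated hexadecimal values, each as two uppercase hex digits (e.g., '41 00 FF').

Answer: E2 CC B3 D0 87 05 07 11

Derivation:
After char 0 ('4'=56): chars_in_quartet=1 acc=0x38 bytes_emitted=0
After char 1 ('s'=44): chars_in_quartet=2 acc=0xE2C bytes_emitted=0
After char 2 ('y'=50): chars_in_quartet=3 acc=0x38B32 bytes_emitted=0
After char 3 ('z'=51): chars_in_quartet=4 acc=0xE2CCB3 -> emit E2 CC B3, reset; bytes_emitted=3
After char 4 ('0'=52): chars_in_quartet=1 acc=0x34 bytes_emitted=3
After char 5 ('I'=8): chars_in_quartet=2 acc=0xD08 bytes_emitted=3
After char 6 ('c'=28): chars_in_quartet=3 acc=0x3421C bytes_emitted=3
After char 7 ('F'=5): chars_in_quartet=4 acc=0xD08705 -> emit D0 87 05, reset; bytes_emitted=6
After char 8 ('B'=1): chars_in_quartet=1 acc=0x1 bytes_emitted=6
After char 9 ('x'=49): chars_in_quartet=2 acc=0x71 bytes_emitted=6
After char 10 ('E'=4): chars_in_quartet=3 acc=0x1C44 bytes_emitted=6
Padding '=': partial quartet acc=0x1C44 -> emit 07 11; bytes_emitted=8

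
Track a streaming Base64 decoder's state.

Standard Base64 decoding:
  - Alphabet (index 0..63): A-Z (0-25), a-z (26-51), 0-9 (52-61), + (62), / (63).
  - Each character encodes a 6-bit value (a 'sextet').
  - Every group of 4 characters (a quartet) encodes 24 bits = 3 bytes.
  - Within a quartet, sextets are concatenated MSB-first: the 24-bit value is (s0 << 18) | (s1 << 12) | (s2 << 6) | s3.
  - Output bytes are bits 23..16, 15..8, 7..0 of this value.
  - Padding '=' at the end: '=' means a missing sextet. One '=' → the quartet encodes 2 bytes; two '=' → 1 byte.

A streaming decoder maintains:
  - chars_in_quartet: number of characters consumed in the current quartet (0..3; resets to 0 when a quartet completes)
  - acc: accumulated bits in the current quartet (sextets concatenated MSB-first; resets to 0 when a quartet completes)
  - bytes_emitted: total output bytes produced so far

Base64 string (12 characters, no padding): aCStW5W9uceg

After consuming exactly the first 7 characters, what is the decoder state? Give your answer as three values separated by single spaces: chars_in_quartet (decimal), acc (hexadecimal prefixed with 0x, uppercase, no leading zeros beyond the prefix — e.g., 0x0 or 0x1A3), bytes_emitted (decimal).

After char 0 ('a'=26): chars_in_quartet=1 acc=0x1A bytes_emitted=0
After char 1 ('C'=2): chars_in_quartet=2 acc=0x682 bytes_emitted=0
After char 2 ('S'=18): chars_in_quartet=3 acc=0x1A092 bytes_emitted=0
After char 3 ('t'=45): chars_in_quartet=4 acc=0x6824AD -> emit 68 24 AD, reset; bytes_emitted=3
After char 4 ('W'=22): chars_in_quartet=1 acc=0x16 bytes_emitted=3
After char 5 ('5'=57): chars_in_quartet=2 acc=0x5B9 bytes_emitted=3
After char 6 ('W'=22): chars_in_quartet=3 acc=0x16E56 bytes_emitted=3

Answer: 3 0x16E56 3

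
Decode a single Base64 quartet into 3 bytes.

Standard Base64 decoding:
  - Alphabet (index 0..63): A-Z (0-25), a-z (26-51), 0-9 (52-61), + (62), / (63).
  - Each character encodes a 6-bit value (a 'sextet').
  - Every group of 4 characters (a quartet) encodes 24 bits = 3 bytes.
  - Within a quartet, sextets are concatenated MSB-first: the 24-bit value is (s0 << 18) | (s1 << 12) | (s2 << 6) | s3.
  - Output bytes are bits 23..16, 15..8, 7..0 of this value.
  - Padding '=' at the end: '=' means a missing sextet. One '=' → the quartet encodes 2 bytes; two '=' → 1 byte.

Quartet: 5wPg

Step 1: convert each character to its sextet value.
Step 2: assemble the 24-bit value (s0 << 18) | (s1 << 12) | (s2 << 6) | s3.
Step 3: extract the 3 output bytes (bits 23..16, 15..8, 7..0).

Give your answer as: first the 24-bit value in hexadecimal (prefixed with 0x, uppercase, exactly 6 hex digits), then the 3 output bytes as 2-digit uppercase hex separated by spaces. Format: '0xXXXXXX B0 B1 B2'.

Answer: 0xE703E0 E7 03 E0

Derivation:
Sextets: 5=57, w=48, P=15, g=32
24-bit: (57<<18) | (48<<12) | (15<<6) | 32
      = 0xE40000 | 0x030000 | 0x0003C0 | 0x000020
      = 0xE703E0
Bytes: (v>>16)&0xFF=E7, (v>>8)&0xFF=03, v&0xFF=E0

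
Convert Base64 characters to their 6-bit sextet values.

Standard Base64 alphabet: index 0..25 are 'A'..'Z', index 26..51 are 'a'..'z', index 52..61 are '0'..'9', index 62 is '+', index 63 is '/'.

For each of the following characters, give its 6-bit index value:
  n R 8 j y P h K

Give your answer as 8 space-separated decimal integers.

Answer: 39 17 60 35 50 15 33 10

Derivation:
'n': a..z range, 26 + ord('n') − ord('a') = 39
'R': A..Z range, ord('R') − ord('A') = 17
'8': 0..9 range, 52 + ord('8') − ord('0') = 60
'j': a..z range, 26 + ord('j') − ord('a') = 35
'y': a..z range, 26 + ord('y') − ord('a') = 50
'P': A..Z range, ord('P') − ord('A') = 15
'h': a..z range, 26 + ord('h') − ord('a') = 33
'K': A..Z range, ord('K') − ord('A') = 10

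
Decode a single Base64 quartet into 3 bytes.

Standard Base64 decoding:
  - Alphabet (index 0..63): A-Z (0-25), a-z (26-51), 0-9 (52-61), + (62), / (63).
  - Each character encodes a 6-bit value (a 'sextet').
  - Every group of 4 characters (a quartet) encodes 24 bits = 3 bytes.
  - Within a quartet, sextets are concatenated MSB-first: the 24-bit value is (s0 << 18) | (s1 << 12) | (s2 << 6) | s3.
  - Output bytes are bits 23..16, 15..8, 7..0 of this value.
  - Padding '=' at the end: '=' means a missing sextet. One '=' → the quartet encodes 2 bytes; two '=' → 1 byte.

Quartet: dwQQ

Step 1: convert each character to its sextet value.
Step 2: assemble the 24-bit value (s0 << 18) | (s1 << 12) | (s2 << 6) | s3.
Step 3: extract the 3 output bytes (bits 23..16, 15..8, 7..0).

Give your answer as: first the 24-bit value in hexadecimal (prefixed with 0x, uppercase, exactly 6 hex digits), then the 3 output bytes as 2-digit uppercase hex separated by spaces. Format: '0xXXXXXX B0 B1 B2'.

Answer: 0x770410 77 04 10

Derivation:
Sextets: d=29, w=48, Q=16, Q=16
24-bit: (29<<18) | (48<<12) | (16<<6) | 16
      = 0x740000 | 0x030000 | 0x000400 | 0x000010
      = 0x770410
Bytes: (v>>16)&0xFF=77, (v>>8)&0xFF=04, v&0xFF=10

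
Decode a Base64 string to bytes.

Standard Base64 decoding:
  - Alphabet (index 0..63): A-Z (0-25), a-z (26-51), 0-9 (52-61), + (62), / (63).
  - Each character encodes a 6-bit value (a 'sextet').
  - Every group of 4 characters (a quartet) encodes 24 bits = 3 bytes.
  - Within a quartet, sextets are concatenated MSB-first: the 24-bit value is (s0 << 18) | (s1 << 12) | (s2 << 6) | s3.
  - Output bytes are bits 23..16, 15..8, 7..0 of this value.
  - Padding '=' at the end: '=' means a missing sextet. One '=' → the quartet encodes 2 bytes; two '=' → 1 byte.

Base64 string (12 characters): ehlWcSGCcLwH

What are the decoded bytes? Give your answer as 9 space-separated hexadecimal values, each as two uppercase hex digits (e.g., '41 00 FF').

Answer: 7A 19 56 71 21 82 70 BC 07

Derivation:
After char 0 ('e'=30): chars_in_quartet=1 acc=0x1E bytes_emitted=0
After char 1 ('h'=33): chars_in_quartet=2 acc=0x7A1 bytes_emitted=0
After char 2 ('l'=37): chars_in_quartet=3 acc=0x1E865 bytes_emitted=0
After char 3 ('W'=22): chars_in_quartet=4 acc=0x7A1956 -> emit 7A 19 56, reset; bytes_emitted=3
After char 4 ('c'=28): chars_in_quartet=1 acc=0x1C bytes_emitted=3
After char 5 ('S'=18): chars_in_quartet=2 acc=0x712 bytes_emitted=3
After char 6 ('G'=6): chars_in_quartet=3 acc=0x1C486 bytes_emitted=3
After char 7 ('C'=2): chars_in_quartet=4 acc=0x712182 -> emit 71 21 82, reset; bytes_emitted=6
After char 8 ('c'=28): chars_in_quartet=1 acc=0x1C bytes_emitted=6
After char 9 ('L'=11): chars_in_quartet=2 acc=0x70B bytes_emitted=6
After char 10 ('w'=48): chars_in_quartet=3 acc=0x1C2F0 bytes_emitted=6
After char 11 ('H'=7): chars_in_quartet=4 acc=0x70BC07 -> emit 70 BC 07, reset; bytes_emitted=9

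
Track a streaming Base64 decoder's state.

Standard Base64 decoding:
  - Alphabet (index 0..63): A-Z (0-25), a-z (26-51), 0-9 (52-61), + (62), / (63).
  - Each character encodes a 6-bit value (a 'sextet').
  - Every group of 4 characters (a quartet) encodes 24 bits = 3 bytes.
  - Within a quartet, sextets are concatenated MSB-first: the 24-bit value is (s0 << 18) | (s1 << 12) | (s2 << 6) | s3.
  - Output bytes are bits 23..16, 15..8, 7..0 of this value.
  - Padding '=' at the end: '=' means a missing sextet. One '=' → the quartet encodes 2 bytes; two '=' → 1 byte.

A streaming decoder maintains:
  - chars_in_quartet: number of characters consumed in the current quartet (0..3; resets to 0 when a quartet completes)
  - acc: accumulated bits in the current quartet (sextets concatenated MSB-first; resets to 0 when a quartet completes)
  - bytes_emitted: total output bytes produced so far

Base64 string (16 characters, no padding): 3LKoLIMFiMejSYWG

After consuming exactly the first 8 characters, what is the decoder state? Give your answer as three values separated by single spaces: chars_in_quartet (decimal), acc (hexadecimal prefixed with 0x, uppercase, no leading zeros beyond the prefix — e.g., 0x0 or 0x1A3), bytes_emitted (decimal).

Answer: 0 0x0 6

Derivation:
After char 0 ('3'=55): chars_in_quartet=1 acc=0x37 bytes_emitted=0
After char 1 ('L'=11): chars_in_quartet=2 acc=0xDCB bytes_emitted=0
After char 2 ('K'=10): chars_in_quartet=3 acc=0x372CA bytes_emitted=0
After char 3 ('o'=40): chars_in_quartet=4 acc=0xDCB2A8 -> emit DC B2 A8, reset; bytes_emitted=3
After char 4 ('L'=11): chars_in_quartet=1 acc=0xB bytes_emitted=3
After char 5 ('I'=8): chars_in_quartet=2 acc=0x2C8 bytes_emitted=3
After char 6 ('M'=12): chars_in_quartet=3 acc=0xB20C bytes_emitted=3
After char 7 ('F'=5): chars_in_quartet=4 acc=0x2C8305 -> emit 2C 83 05, reset; bytes_emitted=6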